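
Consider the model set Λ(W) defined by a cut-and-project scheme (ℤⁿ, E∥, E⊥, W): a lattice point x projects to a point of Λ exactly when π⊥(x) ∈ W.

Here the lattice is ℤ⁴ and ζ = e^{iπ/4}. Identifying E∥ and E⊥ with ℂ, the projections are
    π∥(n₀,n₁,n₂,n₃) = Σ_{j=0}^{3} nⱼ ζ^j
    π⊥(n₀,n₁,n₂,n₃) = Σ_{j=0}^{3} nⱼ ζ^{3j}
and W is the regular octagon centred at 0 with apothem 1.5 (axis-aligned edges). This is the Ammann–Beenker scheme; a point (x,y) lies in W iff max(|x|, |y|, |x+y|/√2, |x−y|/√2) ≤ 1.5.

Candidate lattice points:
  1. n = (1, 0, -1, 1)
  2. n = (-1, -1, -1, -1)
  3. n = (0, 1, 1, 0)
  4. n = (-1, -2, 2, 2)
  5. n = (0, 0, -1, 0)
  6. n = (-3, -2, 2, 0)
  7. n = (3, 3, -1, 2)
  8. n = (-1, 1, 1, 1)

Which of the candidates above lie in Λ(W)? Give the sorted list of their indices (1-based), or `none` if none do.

With ζ = e^{iπ/4} the internal vectors are ζ^0,ζ^3,ζ^6,ζ^9.
#1 (1, 0, -1, 1): internal (1.70711, 1.70711); octagon support 2.41421 vs apothem 1.5 → ∉ W
#2 (-1, -1, -1, -1): internal (-1.00000, -0.41421); octagon support 1.00000 vs apothem 1.5 → ∈ W
#3 (0, 1, 1, 0): internal (-0.70711, -0.29289); octagon support 0.70711 vs apothem 1.5 → ∈ W
#4 (-1, -2, 2, 2): internal (1.82843, -2.00000); octagon support 2.70711 vs apothem 1.5 → ∉ W
#5 (0, 0, -1, 0): internal (0.00000, 1.00000); octagon support 1.00000 vs apothem 1.5 → ∈ W
#6 (-3, -2, 2, 0): internal (-1.58579, -3.41421); octagon support 3.53553 vs apothem 1.5 → ∉ W
#7 (3, 3, -1, 2): internal (2.29289, 4.53553); octagon support 4.82843 vs apothem 1.5 → ∉ W
#8 (-1, 1, 1, 1): internal (-1.00000, 0.41421); octagon support 1.00000 vs apothem 1.5 → ∈ W

2, 3, 5, 8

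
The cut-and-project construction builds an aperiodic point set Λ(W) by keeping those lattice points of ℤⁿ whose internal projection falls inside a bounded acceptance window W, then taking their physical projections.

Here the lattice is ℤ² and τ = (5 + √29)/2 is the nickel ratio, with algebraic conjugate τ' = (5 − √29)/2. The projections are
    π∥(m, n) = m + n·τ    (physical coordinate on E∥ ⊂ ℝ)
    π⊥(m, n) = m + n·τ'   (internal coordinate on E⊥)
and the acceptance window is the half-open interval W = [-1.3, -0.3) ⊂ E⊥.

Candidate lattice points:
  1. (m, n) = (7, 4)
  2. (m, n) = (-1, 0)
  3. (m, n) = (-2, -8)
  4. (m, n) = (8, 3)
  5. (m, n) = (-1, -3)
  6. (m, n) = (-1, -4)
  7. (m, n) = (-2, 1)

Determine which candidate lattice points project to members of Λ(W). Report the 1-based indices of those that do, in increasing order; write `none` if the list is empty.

Compute τ' = (5−√29)/2 = -0.192582, so π⊥(m,n) = m -0.192582·n.
#1 (7,4): internal coord 7 + (4)·τ' = +6.229670; +6.229670 ∉ [-1.3, -0.3) → out
#2 (-1,0): internal coord -1 + (0)·τ' = -1.000000; -1.000000 ∈ [-1.3, -0.3) → IN Λ
#3 (-2,-8): internal coord -2 + (-8)·τ' = -0.459341; -0.459341 ∈ [-1.3, -0.3) → IN Λ
#4 (8,3): internal coord 8 + (3)·τ' = +7.422253; +7.422253 ∉ [-1.3, -0.3) → out
#5 (-1,-3): internal coord -1 + (-3)·τ' = -0.422253; -0.422253 ∈ [-1.3, -0.3) → IN Λ
#6 (-1,-4): internal coord -1 + (-4)·τ' = -0.229670; -0.229670 ∉ [-1.3, -0.3) → out
#7 (-2,1): internal coord -2 + (1)·τ' = -2.192582; -2.192582 ∉ [-1.3, -0.3) → out

2, 3, 5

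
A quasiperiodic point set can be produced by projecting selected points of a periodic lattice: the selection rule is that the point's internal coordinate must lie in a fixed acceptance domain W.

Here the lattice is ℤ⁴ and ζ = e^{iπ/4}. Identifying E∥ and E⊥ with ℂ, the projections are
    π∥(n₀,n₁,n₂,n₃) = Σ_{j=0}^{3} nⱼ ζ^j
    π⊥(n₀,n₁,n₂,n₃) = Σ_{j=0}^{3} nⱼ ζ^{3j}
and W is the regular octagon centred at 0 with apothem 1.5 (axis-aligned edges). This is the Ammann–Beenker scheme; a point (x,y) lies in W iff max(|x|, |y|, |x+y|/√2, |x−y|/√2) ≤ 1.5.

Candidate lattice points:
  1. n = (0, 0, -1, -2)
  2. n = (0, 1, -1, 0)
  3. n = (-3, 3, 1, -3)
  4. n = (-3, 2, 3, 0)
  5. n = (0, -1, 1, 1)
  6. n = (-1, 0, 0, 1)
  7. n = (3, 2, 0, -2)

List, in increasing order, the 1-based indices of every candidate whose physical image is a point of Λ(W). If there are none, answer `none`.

1, 6, 7

Internal map: ζ^{3j} for j=0..3 gives (1,0), (−√2/2,√2/2), (0,−1), (√2/2,√2/2).
#1 (0, 0, -1, -2): internal (-1.41421, -0.41421); octagon support 1.41421 vs apothem 1.5 → ∈ W
#2 (0, 1, -1, 0): internal (-0.70711, 1.70711); octagon support 1.70711 vs apothem 1.5 → ∉ W
#3 (-3, 3, 1, -3): internal (-7.24264, -1.00000); octagon support 7.24264 vs apothem 1.5 → ∉ W
#4 (-3, 2, 3, 0): internal (-4.41421, -1.58579); octagon support 4.41421 vs apothem 1.5 → ∉ W
#5 (0, -1, 1, 1): internal (1.41421, -1.00000); octagon support 1.70711 vs apothem 1.5 → ∉ W
#6 (-1, 0, 0, 1): internal (-0.29289, 0.70711); octagon support 0.70711 vs apothem 1.5 → ∈ W
#7 (3, 2, 0, -2): internal (0.17157, 0.00000); octagon support 0.17157 vs apothem 1.5 → ∈ W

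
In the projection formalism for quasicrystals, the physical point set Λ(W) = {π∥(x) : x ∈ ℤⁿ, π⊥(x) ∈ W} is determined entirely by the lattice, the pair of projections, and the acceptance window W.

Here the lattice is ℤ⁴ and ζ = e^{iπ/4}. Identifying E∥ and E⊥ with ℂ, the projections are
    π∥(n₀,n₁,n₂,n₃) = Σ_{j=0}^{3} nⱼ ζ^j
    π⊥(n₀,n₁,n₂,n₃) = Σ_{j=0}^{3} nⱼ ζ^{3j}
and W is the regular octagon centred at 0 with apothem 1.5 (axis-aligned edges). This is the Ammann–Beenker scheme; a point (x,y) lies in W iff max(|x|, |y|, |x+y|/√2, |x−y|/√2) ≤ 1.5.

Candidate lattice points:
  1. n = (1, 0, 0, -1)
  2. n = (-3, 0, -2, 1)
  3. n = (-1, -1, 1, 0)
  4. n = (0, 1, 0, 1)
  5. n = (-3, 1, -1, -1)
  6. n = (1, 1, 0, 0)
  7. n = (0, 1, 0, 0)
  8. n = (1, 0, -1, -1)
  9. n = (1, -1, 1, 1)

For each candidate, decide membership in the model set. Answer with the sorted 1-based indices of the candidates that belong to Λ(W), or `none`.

1, 4, 6, 7, 8

π⊥(n) = n₀ + n₁ζ³ + n₂ζ⁶ + n₃ζ⁹ where ζ = e^{iπ/4}.
#1 (1, 0, 0, -1): internal (0.292893, -0.707107); octagon support 0.707107 vs apothem 1.5 → ∈ W
#2 (-3, 0, -2, 1): internal (-2.292893, 2.707107); octagon support 3.535534 vs apothem 1.5 → ∉ W
#3 (-1, -1, 1, 0): internal (-0.292893, -1.707107); octagon support 1.707107 vs apothem 1.5 → ∉ W
#4 (0, 1, 0, 1): internal (0.000000, 1.414214); octagon support 1.414214 vs apothem 1.5 → ∈ W
#5 (-3, 1, -1, -1): internal (-4.414214, 1.000000); octagon support 4.414214 vs apothem 1.5 → ∉ W
#6 (1, 1, 0, 0): internal (0.292893, 0.707107); octagon support 0.707107 vs apothem 1.5 → ∈ W
#7 (0, 1, 0, 0): internal (-0.707107, 0.707107); octagon support 1.000000 vs apothem 1.5 → ∈ W
#8 (1, 0, -1, -1): internal (0.292893, 0.292893); octagon support 0.414214 vs apothem 1.5 → ∈ W
#9 (1, -1, 1, 1): internal (2.414214, -1.000000); octagon support 2.414214 vs apothem 1.5 → ∉ W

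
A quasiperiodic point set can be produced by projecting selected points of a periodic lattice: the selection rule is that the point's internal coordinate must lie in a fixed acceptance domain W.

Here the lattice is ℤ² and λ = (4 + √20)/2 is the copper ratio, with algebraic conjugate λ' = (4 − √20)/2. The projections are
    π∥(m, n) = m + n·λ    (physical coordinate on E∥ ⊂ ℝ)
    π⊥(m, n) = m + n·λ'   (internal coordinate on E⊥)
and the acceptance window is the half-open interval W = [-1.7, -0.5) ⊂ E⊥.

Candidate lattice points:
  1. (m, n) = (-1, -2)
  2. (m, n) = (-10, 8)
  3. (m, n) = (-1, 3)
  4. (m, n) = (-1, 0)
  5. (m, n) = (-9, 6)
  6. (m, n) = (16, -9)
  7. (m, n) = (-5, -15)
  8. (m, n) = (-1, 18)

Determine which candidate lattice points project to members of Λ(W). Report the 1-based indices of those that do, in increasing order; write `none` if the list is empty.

Compute λ' = (4−√20)/2 = -0.23607, so π⊥(m,n) = m -0.23607·n.
#1 (-1,-2): internal coord -1 + (-2)·λ' = -0.52786; -0.52786 ∈ [-1.7, -0.5) → IN Λ
#2 (-10,8): internal coord -10 + (8)·λ' = -11.88854; -11.88854 ∉ [-1.7, -0.5) → out
#3 (-1,3): internal coord -1 + (3)·λ' = -1.70820; -1.70820 ∉ [-1.7, -0.5) → out
#4 (-1,0): internal coord -1 + (0)·λ' = -1.00000; -1.00000 ∈ [-1.7, -0.5) → IN Λ
#5 (-9,6): internal coord -9 + (6)·λ' = -10.41641; -10.41641 ∉ [-1.7, -0.5) → out
#6 (16,-9): internal coord 16 + (-9)·λ' = +18.12461; +18.12461 ∉ [-1.7, -0.5) → out
#7 (-5,-15): internal coord -5 + (-15)·λ' = -1.45898; -1.45898 ∈ [-1.7, -0.5) → IN Λ
#8 (-1,18): internal coord -1 + (18)·λ' = -5.24922; -5.24922 ∉ [-1.7, -0.5) → out

1, 4, 7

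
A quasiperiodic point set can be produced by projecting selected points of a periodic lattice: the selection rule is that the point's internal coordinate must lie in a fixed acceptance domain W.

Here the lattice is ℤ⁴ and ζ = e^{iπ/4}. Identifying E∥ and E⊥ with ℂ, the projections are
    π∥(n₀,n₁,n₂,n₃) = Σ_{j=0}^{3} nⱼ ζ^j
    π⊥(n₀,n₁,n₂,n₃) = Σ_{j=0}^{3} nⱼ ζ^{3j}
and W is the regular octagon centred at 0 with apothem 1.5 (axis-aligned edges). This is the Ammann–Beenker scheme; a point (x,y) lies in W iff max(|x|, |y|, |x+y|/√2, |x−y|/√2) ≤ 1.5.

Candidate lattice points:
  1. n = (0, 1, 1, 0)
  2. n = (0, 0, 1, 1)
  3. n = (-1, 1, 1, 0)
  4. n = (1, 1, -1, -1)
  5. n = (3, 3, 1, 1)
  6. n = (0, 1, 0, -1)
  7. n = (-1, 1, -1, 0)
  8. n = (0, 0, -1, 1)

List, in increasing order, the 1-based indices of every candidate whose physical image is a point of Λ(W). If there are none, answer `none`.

With ζ = e^{iπ/4} the internal vectors are ζ^0,ζ^3,ζ^6,ζ^9.
#1 (0, 1, 1, 0): internal (-0.707107, -0.292893); octagon support 0.707107 vs apothem 1.5 → ∈ W
#2 (0, 0, 1, 1): internal (0.707107, -0.292893); octagon support 0.707107 vs apothem 1.5 → ∈ W
#3 (-1, 1, 1, 0): internal (-1.707107, -0.292893); octagon support 1.707107 vs apothem 1.5 → ∉ W
#4 (1, 1, -1, -1): internal (-0.414214, 1.000000); octagon support 1.000000 vs apothem 1.5 → ∈ W
#5 (3, 3, 1, 1): internal (1.585786, 1.828427); octagon support 2.414214 vs apothem 1.5 → ∉ W
#6 (0, 1, 0, -1): internal (-1.414214, 0.000000); octagon support 1.414214 vs apothem 1.5 → ∈ W
#7 (-1, 1, -1, 0): internal (-1.707107, 1.707107); octagon support 2.414214 vs apothem 1.5 → ∉ W
#8 (0, 0, -1, 1): internal (0.707107, 1.707107); octagon support 1.707107 vs apothem 1.5 → ∉ W

1, 2, 4, 6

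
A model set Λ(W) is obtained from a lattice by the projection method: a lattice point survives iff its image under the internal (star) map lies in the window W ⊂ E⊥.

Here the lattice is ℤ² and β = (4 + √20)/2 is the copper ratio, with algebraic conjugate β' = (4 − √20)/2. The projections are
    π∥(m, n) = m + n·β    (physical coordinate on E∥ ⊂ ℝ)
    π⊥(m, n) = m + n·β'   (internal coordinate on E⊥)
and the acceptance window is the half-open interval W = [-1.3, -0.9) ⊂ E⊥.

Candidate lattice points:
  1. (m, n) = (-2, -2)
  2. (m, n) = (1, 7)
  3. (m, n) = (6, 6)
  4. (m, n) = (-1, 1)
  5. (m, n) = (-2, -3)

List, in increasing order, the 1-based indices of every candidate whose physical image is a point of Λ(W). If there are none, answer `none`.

Compute β' = (4−√20)/2 = -0.23607, so π⊥(m,n) = m -0.23607·n.
candidate 1: (m,n)=(-2,-2) → π∥ = -2-2·β ≈ -10.47214, π⊥ = -2-2·β' ≈ -1.52786 ∉ [-1.3, -0.9) ⇒ out
candidate 2: (m,n)=(1,7) → π∥ = 1+7·β ≈ 30.65248, π⊥ = 1+7·β' ≈ -0.65248 ∉ [-1.3, -0.9) ⇒ out
candidate 3: (m,n)=(6,6) → π∥ = 6+6·β ≈ 31.41641, π⊥ = 6+6·β' ≈ 4.58359 ∉ [-1.3, -0.9) ⇒ out
candidate 4: (m,n)=(-1,1) → π∥ = -1+1·β ≈ 3.23607, π⊥ = -1+1·β' ≈ -1.23607 ∈ [-1.3, -0.9) ⇒ IN Λ
candidate 5: (m,n)=(-2,-3) → π∥ = -2-3·β ≈ -14.70820, π⊥ = -2-3·β' ≈ -1.29180 ∈ [-1.3, -0.9) ⇒ IN Λ

4, 5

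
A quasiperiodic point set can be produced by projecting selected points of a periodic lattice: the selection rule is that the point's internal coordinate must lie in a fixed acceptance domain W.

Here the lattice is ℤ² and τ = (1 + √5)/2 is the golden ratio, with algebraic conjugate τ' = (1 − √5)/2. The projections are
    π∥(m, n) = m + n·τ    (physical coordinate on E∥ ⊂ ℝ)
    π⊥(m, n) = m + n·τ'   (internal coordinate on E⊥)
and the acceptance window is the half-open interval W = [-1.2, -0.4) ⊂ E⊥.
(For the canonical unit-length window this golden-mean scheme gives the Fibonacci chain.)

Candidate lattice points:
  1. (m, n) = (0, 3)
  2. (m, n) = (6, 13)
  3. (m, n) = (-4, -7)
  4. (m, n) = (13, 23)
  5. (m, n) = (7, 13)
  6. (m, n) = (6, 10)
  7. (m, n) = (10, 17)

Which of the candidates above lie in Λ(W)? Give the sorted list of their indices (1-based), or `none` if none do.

Compute τ' = (1−√5)/2 = -0.61803, so π⊥(m,n) = m -0.61803·n.
#1 (0,3): internal coord 0 + (3)·τ' = -1.85410; -1.85410 ∉ [-1.2, -0.4) → out
#2 (6,13): internal coord 6 + (13)·τ' = -2.03444; -2.03444 ∉ [-1.2, -0.4) → out
#3 (-4,-7): internal coord -4 + (-7)·τ' = +0.32624; +0.32624 ∉ [-1.2, -0.4) → out
#4 (13,23): internal coord 13 + (23)·τ' = -1.21478; -1.21478 ∉ [-1.2, -0.4) → out
#5 (7,13): internal coord 7 + (13)·τ' = -1.03444; -1.03444 ∈ [-1.2, -0.4) → IN Λ
#6 (6,10): internal coord 6 + (10)·τ' = -0.18034; -0.18034 ∉ [-1.2, -0.4) → out
#7 (10,17): internal coord 10 + (17)·τ' = -0.50658; -0.50658 ∈ [-1.2, -0.4) → IN Λ

5, 7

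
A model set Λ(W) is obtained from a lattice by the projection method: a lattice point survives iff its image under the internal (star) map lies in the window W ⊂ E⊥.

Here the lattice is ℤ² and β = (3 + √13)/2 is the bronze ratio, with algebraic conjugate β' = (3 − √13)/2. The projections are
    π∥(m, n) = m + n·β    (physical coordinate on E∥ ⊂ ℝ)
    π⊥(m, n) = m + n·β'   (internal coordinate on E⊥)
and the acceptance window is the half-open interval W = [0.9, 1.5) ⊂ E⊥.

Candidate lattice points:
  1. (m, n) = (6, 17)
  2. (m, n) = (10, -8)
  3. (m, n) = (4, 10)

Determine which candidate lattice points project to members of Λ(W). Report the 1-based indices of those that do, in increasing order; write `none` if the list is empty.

β' = (3−√13)/2 ≈ -0.3028.
[1] lift (6,17): star map gives 0.8528; window check 0.9 ≤ 0.8528 < 1.5 is false → out
[2] lift (10,-8): star map gives 12.4222; window check 0.9 ≤ 12.4222 < 1.5 is false → out
[3] lift (4,10): star map gives 0.9722; window check 0.9 ≤ 0.9722 < 1.5 is true → IN Λ

3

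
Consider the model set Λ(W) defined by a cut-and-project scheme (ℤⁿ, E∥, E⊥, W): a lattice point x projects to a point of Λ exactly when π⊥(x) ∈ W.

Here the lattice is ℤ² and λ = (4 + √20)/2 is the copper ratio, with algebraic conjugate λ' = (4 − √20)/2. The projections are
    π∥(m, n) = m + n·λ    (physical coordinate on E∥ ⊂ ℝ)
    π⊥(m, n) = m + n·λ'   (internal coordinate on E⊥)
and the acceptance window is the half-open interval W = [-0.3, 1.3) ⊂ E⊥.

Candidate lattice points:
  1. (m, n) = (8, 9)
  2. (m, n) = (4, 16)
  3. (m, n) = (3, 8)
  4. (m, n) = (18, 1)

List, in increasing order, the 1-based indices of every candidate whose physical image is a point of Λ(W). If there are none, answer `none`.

2, 3

λ' = (4−√20)/2 ≈ -0.23607.
candidate 1: (m,n)=(8,9) → π∥ = 8+9·λ ≈ 46.12461, π⊥ = 8+9·λ' ≈ 5.87539 ∉ [-0.3, 1.3) ⇒ out
candidate 2: (m,n)=(4,16) → π∥ = 4+16·λ ≈ 71.77709, π⊥ = 4+16·λ' ≈ 0.22291 ∈ [-0.3, 1.3) ⇒ IN Λ
candidate 3: (m,n)=(3,8) → π∥ = 3+8·λ ≈ 36.88854, π⊥ = 3+8·λ' ≈ 1.11146 ∈ [-0.3, 1.3) ⇒ IN Λ
candidate 4: (m,n)=(18,1) → π∥ = 18+1·λ ≈ 22.23607, π⊥ = 18+1·λ' ≈ 17.76393 ∉ [-0.3, 1.3) ⇒ out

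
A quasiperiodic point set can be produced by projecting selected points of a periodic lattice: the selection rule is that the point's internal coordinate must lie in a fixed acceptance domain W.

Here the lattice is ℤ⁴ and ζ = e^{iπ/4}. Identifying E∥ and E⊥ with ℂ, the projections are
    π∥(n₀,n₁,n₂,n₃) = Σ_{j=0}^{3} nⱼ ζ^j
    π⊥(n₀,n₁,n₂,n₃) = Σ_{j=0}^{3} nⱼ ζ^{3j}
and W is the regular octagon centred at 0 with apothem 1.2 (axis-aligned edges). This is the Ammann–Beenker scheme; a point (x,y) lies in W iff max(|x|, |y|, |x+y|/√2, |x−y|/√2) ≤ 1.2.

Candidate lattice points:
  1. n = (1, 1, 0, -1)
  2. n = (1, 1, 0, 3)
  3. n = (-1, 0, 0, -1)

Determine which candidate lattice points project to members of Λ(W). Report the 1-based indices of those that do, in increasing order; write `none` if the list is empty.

1

Internal map: ζ^{3j} for j=0..3 gives (1,0), (−√2/2,√2/2), (0,−1), (√2/2,√2/2).
#1 (1, 1, 0, -1): internal (-0.41421, 0.00000); octagon support 0.41421 vs apothem 1.2 → ∈ W
#2 (1, 1, 0, 3): internal (2.41421, 2.82843); octagon support 3.70711 vs apothem 1.2 → ∉ W
#3 (-1, 0, 0, -1): internal (-1.70711, -0.70711); octagon support 1.70711 vs apothem 1.2 → ∉ W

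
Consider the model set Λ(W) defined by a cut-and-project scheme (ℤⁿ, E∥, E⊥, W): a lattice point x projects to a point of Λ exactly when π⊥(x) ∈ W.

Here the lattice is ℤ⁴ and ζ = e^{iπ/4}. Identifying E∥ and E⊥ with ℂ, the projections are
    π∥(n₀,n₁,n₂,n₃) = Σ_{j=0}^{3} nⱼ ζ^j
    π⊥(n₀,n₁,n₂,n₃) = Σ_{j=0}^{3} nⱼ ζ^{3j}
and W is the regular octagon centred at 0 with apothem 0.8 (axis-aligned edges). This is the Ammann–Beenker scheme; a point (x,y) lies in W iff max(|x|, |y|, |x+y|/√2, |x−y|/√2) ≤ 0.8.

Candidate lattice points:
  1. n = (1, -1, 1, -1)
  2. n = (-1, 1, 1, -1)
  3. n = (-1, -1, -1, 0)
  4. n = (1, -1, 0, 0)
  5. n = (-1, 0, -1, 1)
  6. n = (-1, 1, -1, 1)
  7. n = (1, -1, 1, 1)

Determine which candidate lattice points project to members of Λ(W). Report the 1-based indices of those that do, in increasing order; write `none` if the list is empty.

With ζ = e^{iπ/4} the internal vectors are ζ^0,ζ^3,ζ^6,ζ^9.
#1 (1, -1, 1, -1): internal (1.0000, -2.4142); octagon support 2.4142 vs apothem 0.8 → ∉ W
#2 (-1, 1, 1, -1): internal (-2.4142, -1.0000); octagon support 2.4142 vs apothem 0.8 → ∉ W
#3 (-1, -1, -1, 0): internal (-0.2929, 0.2929); octagon support 0.4142 vs apothem 0.8 → ∈ W
#4 (1, -1, 0, 0): internal (1.7071, -0.7071); octagon support 1.7071 vs apothem 0.8 → ∉ W
#5 (-1, 0, -1, 1): internal (-0.2929, 1.7071); octagon support 1.7071 vs apothem 0.8 → ∉ W
#6 (-1, 1, -1, 1): internal (-1.0000, 2.4142); octagon support 2.4142 vs apothem 0.8 → ∉ W
#7 (1, -1, 1, 1): internal (2.4142, -1.0000); octagon support 2.4142 vs apothem 0.8 → ∉ W

3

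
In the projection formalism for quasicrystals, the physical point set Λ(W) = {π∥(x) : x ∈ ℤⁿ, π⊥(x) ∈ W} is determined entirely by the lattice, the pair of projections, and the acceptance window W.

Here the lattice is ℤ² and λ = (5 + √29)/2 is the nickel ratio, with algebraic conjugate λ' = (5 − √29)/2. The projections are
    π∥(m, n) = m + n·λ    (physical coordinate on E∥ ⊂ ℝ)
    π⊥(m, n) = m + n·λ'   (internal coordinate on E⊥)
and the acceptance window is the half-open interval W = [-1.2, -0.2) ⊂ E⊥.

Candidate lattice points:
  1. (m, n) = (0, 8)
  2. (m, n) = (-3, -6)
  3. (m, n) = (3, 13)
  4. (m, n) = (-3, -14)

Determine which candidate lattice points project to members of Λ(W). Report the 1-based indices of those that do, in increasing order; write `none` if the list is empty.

4

Compute λ' = (5−√29)/2 = -0.1926, so π⊥(m,n) = m -0.1926·n.
#1 (0,8): internal coord 0 + (8)·λ' = -1.5407; -1.5407 ∉ [-1.2, -0.2) → out
#2 (-3,-6): internal coord -3 + (-6)·λ' = -1.8445; -1.8445 ∉ [-1.2, -0.2) → out
#3 (3,13): internal coord 3 + (13)·λ' = +0.4964; +0.4964 ∉ [-1.2, -0.2) → out
#4 (-3,-14): internal coord -3 + (-14)·λ' = -0.3038; -0.3038 ∈ [-1.2, -0.2) → IN Λ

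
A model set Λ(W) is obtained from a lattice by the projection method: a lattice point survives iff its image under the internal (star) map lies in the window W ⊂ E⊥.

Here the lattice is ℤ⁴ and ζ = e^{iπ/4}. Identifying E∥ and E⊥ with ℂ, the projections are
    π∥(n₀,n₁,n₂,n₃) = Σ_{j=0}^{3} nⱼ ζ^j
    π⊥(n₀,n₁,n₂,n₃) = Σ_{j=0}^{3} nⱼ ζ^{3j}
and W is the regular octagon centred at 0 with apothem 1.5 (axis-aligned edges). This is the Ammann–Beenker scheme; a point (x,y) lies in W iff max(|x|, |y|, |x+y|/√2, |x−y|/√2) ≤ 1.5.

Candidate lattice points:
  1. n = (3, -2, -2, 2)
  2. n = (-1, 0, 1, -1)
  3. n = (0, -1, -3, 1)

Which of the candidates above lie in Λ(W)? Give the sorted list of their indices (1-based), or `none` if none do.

Internal map: ζ^{3j} for j=0..3 gives (1,0), (−√2/2,√2/2), (0,−1), (√2/2,√2/2).
#1 (3, -2, -2, 2): internal (5.828427, 2.000000); octagon support 5.828427 vs apothem 1.5 → ∉ W
#2 (-1, 0, 1, -1): internal (-1.707107, -1.707107); octagon support 2.414214 vs apothem 1.5 → ∉ W
#3 (0, -1, -3, 1): internal (1.414214, 3.000000); octagon support 3.121320 vs apothem 1.5 → ∉ W

none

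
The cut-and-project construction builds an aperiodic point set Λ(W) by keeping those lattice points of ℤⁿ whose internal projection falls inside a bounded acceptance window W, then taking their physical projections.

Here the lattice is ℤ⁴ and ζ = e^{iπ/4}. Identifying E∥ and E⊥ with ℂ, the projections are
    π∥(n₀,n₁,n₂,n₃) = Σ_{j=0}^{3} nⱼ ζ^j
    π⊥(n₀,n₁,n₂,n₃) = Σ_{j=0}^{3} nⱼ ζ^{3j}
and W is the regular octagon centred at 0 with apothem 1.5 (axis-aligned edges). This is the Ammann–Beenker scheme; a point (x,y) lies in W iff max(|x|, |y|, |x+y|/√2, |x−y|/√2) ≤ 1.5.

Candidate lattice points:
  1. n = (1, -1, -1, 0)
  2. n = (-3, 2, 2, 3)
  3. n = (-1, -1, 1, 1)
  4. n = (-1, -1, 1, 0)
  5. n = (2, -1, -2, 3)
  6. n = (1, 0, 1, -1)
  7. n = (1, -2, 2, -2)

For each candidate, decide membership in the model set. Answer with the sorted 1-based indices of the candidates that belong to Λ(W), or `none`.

π⊥(n) = n₀ + n₁ζ³ + n₂ζ⁶ + n₃ζ⁹ where ζ = e^{iπ/4}.
#1 (1, -1, -1, 0): internal (1.7071, 0.2929); octagon support 1.7071 vs apothem 1.5 → ∉ W
#2 (-3, 2, 2, 3): internal (-2.2929, 1.5355); octagon support 2.7071 vs apothem 1.5 → ∉ W
#3 (-1, -1, 1, 1): internal (0.4142, -1.0000); octagon support 1.0000 vs apothem 1.5 → ∈ W
#4 (-1, -1, 1, 0): internal (-0.2929, -1.7071); octagon support 1.7071 vs apothem 1.5 → ∉ W
#5 (2, -1, -2, 3): internal (4.8284, 3.4142); octagon support 5.8284 vs apothem 1.5 → ∉ W
#6 (1, 0, 1, -1): internal (0.2929, -1.7071); octagon support 1.7071 vs apothem 1.5 → ∉ W
#7 (1, -2, 2, -2): internal (1.0000, -4.8284); octagon support 4.8284 vs apothem 1.5 → ∉ W

3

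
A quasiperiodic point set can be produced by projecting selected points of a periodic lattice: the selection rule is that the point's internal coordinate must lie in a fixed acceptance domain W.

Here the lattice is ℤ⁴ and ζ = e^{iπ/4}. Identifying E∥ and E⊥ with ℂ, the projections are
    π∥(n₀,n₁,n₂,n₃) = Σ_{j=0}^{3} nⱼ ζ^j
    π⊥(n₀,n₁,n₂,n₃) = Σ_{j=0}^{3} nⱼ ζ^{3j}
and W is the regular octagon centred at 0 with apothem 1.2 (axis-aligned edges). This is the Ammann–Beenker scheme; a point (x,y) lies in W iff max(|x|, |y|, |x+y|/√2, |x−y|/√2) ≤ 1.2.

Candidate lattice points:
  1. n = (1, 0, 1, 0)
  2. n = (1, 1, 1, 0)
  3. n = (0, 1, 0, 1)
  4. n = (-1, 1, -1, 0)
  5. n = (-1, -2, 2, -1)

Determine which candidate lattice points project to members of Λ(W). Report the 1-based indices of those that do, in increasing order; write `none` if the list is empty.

2

π⊥(n) = n₀ + n₁ζ³ + n₂ζ⁶ + n₃ζ⁹ where ζ = e^{iπ/4}.
candidate 1: n = (1, 0, 1, 0) → π⊥ ≈ (+1.00000, -1.00000); max(|x|,|y|,|x±y|/√2) = 1.41421 > 1.2 ⇒ ∉ W
candidate 2: n = (1, 1, 1, 0) → π⊥ ≈ (+0.29289, -0.29289); max(|x|,|y|,|x±y|/√2) = 0.41421 ≤ 1.2 ⇒ ∈ W
candidate 3: n = (0, 1, 0, 1) → π⊥ ≈ (+0.00000, +1.41421); max(|x|,|y|,|x±y|/√2) = 1.41421 > 1.2 ⇒ ∉ W
candidate 4: n = (-1, 1, -1, 0) → π⊥ ≈ (-1.70711, +1.70711); max(|x|,|y|,|x±y|/√2) = 2.41421 > 1.2 ⇒ ∉ W
candidate 5: n = (-1, -2, 2, -1) → π⊥ ≈ (-0.29289, -4.12132); max(|x|,|y|,|x±y|/√2) = 4.12132 > 1.2 ⇒ ∉ W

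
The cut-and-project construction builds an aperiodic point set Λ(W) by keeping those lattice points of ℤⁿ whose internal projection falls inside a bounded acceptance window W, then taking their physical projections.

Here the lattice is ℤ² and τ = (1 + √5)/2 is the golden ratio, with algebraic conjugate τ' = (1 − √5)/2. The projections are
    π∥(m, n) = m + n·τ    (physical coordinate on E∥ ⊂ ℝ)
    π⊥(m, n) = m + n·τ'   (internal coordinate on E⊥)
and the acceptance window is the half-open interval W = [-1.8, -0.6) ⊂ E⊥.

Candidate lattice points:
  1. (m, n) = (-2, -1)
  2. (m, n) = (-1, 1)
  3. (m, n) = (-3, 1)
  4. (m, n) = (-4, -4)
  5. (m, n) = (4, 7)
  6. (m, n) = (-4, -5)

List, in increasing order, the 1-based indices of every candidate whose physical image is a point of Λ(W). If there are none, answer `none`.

Numerically τ ≈ 1.618034 and τ' = −1/τ ≈ -0.618034.
#1 (-2,-1): internal coord -2 + (-1)·τ' = -1.381966; -1.381966 ∈ [-1.8, -0.6) → IN Λ
#2 (-1,1): internal coord -1 + (1)·τ' = -1.618034; -1.618034 ∈ [-1.8, -0.6) → IN Λ
#3 (-3,1): internal coord -3 + (1)·τ' = -3.618034; -3.618034 ∉ [-1.8, -0.6) → out
#4 (-4,-4): internal coord -4 + (-4)·τ' = -1.527864; -1.527864 ∈ [-1.8, -0.6) → IN Λ
#5 (4,7): internal coord 4 + (7)·τ' = -0.326238; -0.326238 ∉ [-1.8, -0.6) → out
#6 (-4,-5): internal coord -4 + (-5)·τ' = -0.909830; -0.909830 ∈ [-1.8, -0.6) → IN Λ

1, 2, 4, 6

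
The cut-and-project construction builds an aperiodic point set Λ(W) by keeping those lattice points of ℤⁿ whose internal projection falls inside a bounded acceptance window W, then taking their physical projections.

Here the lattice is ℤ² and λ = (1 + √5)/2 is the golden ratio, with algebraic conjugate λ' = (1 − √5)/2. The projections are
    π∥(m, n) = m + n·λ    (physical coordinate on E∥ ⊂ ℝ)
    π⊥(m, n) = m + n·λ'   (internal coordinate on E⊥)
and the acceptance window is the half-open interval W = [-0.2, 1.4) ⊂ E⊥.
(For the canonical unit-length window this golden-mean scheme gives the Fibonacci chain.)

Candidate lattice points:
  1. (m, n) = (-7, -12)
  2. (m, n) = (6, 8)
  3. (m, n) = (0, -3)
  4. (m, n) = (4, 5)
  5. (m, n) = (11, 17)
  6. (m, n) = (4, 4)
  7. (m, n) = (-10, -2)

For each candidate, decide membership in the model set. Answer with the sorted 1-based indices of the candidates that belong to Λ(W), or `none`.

1, 2, 4, 5

Compute λ' = (1−√5)/2 = -0.618034, so π⊥(m,n) = m -0.618034·n.
candidate 1: (m,n)=(-7,-12) → π∥ = -7-12·λ ≈ -26.416408, π⊥ = -7-12·λ' ≈ 0.416408 ∈ [-0.2, 1.4) ⇒ IN Λ
candidate 2: (m,n)=(6,8) → π∥ = 6+8·λ ≈ 18.944272, π⊥ = 6+8·λ' ≈ 1.055728 ∈ [-0.2, 1.4) ⇒ IN Λ
candidate 3: (m,n)=(0,-3) → π∥ = 0-3·λ ≈ -4.854102, π⊥ = 0-3·λ' ≈ 1.854102 ∉ [-0.2, 1.4) ⇒ out
candidate 4: (m,n)=(4,5) → π∥ = 4+5·λ ≈ 12.090170, π⊥ = 4+5·λ' ≈ 0.909830 ∈ [-0.2, 1.4) ⇒ IN Λ
candidate 5: (m,n)=(11,17) → π∥ = 11+17·λ ≈ 38.506578, π⊥ = 11+17·λ' ≈ 0.493422 ∈ [-0.2, 1.4) ⇒ IN Λ
candidate 6: (m,n)=(4,4) → π∥ = 4+4·λ ≈ 10.472136, π⊥ = 4+4·λ' ≈ 1.527864 ∉ [-0.2, 1.4) ⇒ out
candidate 7: (m,n)=(-10,-2) → π∥ = -10-2·λ ≈ -13.236068, π⊥ = -10-2·λ' ≈ -8.763932 ∉ [-0.2, 1.4) ⇒ out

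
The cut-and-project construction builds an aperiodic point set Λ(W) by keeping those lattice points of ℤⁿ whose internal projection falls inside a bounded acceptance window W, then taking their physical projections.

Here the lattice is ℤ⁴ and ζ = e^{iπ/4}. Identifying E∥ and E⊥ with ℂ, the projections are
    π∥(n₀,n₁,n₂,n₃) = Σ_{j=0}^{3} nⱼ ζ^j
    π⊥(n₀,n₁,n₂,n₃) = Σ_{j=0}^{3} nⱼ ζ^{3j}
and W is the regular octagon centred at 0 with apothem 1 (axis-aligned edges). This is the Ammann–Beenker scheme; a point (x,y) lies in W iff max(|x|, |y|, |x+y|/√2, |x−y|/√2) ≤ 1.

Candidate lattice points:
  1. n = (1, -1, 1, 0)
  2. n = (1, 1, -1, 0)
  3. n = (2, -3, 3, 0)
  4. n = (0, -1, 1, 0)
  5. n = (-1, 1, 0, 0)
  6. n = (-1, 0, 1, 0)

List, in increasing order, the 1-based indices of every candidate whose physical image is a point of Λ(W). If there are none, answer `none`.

none

With ζ = e^{iπ/4} the internal vectors are ζ^0,ζ^3,ζ^6,ζ^9.
#1 (1, -1, 1, 0): internal (1.70711, -1.70711); octagon support 2.41421 vs apothem 1 → ∉ W
#2 (1, 1, -1, 0): internal (0.29289, 1.70711); octagon support 1.70711 vs apothem 1 → ∉ W
#3 (2, -3, 3, 0): internal (4.12132, -5.12132); octagon support 6.53553 vs apothem 1 → ∉ W
#4 (0, -1, 1, 0): internal (0.70711, -1.70711); octagon support 1.70711 vs apothem 1 → ∉ W
#5 (-1, 1, 0, 0): internal (-1.70711, 0.70711); octagon support 1.70711 vs apothem 1 → ∉ W
#6 (-1, 0, 1, 0): internal (-1.00000, -1.00000); octagon support 1.41421 vs apothem 1 → ∉ W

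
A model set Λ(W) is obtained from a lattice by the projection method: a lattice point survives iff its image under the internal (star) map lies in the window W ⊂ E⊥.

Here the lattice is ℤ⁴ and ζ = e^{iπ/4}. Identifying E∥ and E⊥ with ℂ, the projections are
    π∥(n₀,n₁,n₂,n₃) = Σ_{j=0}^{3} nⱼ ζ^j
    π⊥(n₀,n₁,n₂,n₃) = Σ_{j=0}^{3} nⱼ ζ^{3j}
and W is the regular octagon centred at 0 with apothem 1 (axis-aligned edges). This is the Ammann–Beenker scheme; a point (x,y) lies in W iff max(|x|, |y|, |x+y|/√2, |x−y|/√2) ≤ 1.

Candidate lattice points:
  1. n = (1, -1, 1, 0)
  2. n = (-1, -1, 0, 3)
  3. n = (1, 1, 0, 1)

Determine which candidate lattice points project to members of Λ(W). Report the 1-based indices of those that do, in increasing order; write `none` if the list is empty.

π⊥(n) = n₀ + n₁ζ³ + n₂ζ⁶ + n₃ζ⁹ where ζ = e^{iπ/4}.
#1 (1, -1, 1, 0): internal (1.7071, -1.7071); octagon support 2.4142 vs apothem 1 → ∉ W
#2 (-1, -1, 0, 3): internal (1.8284, 1.4142); octagon support 2.2929 vs apothem 1 → ∉ W
#3 (1, 1, 0, 1): internal (1.0000, 1.4142); octagon support 1.7071 vs apothem 1 → ∉ W

none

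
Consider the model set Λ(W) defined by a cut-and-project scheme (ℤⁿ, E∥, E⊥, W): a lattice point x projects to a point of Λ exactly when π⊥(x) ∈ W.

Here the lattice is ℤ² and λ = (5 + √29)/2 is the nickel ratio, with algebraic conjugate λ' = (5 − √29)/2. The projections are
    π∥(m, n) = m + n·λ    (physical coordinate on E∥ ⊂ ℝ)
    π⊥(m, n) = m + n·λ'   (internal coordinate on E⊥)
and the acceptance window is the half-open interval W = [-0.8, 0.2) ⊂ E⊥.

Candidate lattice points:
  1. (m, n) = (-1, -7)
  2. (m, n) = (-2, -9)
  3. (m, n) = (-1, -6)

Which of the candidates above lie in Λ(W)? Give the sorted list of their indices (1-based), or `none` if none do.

Compute λ' = (5−√29)/2 = -0.192582, so π⊥(m,n) = m -0.192582·n.
candidate 1: (m,n)=(-1,-7) → π∥ = -1-7·λ ≈ -37.348077, π⊥ = -1-7·λ' ≈ 0.348077 ∉ [-0.8, 0.2) ⇒ out
candidate 2: (m,n)=(-2,-9) → π∥ = -2-9·λ ≈ -48.733242, π⊥ = -2-9·λ' ≈ -0.266758 ∈ [-0.8, 0.2) ⇒ IN Λ
candidate 3: (m,n)=(-1,-6) → π∥ = -1-6·λ ≈ -32.155494, π⊥ = -1-6·λ' ≈ 0.155494 ∈ [-0.8, 0.2) ⇒ IN Λ

2, 3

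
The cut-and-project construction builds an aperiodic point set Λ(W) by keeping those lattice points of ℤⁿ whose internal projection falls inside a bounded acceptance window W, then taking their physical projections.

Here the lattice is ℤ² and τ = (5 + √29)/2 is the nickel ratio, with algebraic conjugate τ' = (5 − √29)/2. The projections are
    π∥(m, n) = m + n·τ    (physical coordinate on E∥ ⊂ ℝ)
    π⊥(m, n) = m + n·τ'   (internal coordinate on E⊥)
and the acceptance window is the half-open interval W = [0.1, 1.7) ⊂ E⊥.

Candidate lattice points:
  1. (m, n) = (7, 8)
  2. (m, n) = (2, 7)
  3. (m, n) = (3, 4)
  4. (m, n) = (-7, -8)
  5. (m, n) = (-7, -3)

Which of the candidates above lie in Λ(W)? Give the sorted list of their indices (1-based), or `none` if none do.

Compute τ' = (5−√29)/2 = -0.19258, so π⊥(m,n) = m -0.19258·n.
[1] lift (7,8): star map gives 5.45934; window check 0.1 ≤ 5.45934 < 1.7 is false → out
[2] lift (2,7): star map gives 0.65192; window check 0.1 ≤ 0.65192 < 1.7 is true → IN Λ
[3] lift (3,4): star map gives 2.22967; window check 0.1 ≤ 2.22967 < 1.7 is false → out
[4] lift (-7,-8): star map gives -5.45934; window check 0.1 ≤ -5.45934 < 1.7 is false → out
[5] lift (-7,-3): star map gives -6.42225; window check 0.1 ≤ -6.42225 < 1.7 is false → out

2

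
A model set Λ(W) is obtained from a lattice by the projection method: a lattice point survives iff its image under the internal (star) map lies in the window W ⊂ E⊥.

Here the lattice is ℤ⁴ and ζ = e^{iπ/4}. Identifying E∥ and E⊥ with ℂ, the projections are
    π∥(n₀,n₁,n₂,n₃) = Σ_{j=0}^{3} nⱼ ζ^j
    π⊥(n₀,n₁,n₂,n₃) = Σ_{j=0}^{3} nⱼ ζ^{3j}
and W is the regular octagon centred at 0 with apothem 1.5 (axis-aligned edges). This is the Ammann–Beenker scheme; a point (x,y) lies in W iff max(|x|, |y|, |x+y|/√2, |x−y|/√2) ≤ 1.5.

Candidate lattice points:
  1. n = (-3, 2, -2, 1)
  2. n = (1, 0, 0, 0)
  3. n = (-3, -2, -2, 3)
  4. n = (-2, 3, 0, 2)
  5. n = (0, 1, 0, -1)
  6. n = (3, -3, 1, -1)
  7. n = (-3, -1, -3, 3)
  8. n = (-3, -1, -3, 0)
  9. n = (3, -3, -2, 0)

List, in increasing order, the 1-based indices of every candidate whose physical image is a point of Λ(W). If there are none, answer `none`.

2, 5

Internal map: ζ^{3j} for j=0..3 gives (1,0), (−√2/2,√2/2), (0,−1), (√2/2,√2/2).
#1 (-3, 2, -2, 1): internal (-3.707107, 4.121320); octagon support 5.535534 vs apothem 1.5 → ∉ W
#2 (1, 0, 0, 0): internal (1.000000, 0.000000); octagon support 1.000000 vs apothem 1.5 → ∈ W
#3 (-3, -2, -2, 3): internal (0.535534, 2.707107); octagon support 2.707107 vs apothem 1.5 → ∉ W
#4 (-2, 3, 0, 2): internal (-2.707107, 3.535534); octagon support 4.414214 vs apothem 1.5 → ∉ W
#5 (0, 1, 0, -1): internal (-1.414214, 0.000000); octagon support 1.414214 vs apothem 1.5 → ∈ W
#6 (3, -3, 1, -1): internal (4.414214, -3.828427); octagon support 5.828427 vs apothem 1.5 → ∉ W
#7 (-3, -1, -3, 3): internal (-0.171573, 4.414214); octagon support 4.414214 vs apothem 1.5 → ∉ W
#8 (-3, -1, -3, 0): internal (-2.292893, 2.292893); octagon support 3.242641 vs apothem 1.5 → ∉ W
#9 (3, -3, -2, 0): internal (5.121320, -0.121320); octagon support 5.121320 vs apothem 1.5 → ∉ W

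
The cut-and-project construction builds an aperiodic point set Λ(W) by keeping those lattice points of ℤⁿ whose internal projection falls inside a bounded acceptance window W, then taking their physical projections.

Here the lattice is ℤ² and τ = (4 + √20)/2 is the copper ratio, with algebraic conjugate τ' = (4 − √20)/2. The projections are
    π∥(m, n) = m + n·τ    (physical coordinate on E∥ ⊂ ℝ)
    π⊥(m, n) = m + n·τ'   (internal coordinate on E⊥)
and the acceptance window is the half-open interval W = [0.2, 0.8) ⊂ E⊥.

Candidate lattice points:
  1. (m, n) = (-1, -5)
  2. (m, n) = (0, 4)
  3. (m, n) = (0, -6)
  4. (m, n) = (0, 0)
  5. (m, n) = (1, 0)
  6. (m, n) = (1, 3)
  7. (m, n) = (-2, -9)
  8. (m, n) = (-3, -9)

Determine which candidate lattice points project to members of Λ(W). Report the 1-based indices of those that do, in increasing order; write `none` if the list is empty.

6

Numerically τ ≈ 4.2361 and τ' = −1/τ ≈ -0.2361.
candidate 1: (m,n)=(-1,-5) → π∥ = -1-5·τ ≈ -22.1803, π⊥ = -1-5·τ' ≈ 0.1803 ∉ [0.2, 0.8) ⇒ out
candidate 2: (m,n)=(0,4) → π∥ = 0+4·τ ≈ 16.9443, π⊥ = 0+4·τ' ≈ -0.9443 ∉ [0.2, 0.8) ⇒ out
candidate 3: (m,n)=(0,-6) → π∥ = 0-6·τ ≈ -25.4164, π⊥ = 0-6·τ' ≈ 1.4164 ∉ [0.2, 0.8) ⇒ out
candidate 4: (m,n)=(0,0) → π∥ = 0+0·τ ≈ 0.0000, π⊥ = 0+0·τ' ≈ 0.0000 ∉ [0.2, 0.8) ⇒ out
candidate 5: (m,n)=(1,0) → π∥ = 1+0·τ ≈ 1.0000, π⊥ = 1+0·τ' ≈ 1.0000 ∉ [0.2, 0.8) ⇒ out
candidate 6: (m,n)=(1,3) → π∥ = 1+3·τ ≈ 13.7082, π⊥ = 1+3·τ' ≈ 0.2918 ∈ [0.2, 0.8) ⇒ IN Λ
candidate 7: (m,n)=(-2,-9) → π∥ = -2-9·τ ≈ -40.1246, π⊥ = -2-9·τ' ≈ 0.1246 ∉ [0.2, 0.8) ⇒ out
candidate 8: (m,n)=(-3,-9) → π∥ = -3-9·τ ≈ -41.1246, π⊥ = -3-9·τ' ≈ -0.8754 ∉ [0.2, 0.8) ⇒ out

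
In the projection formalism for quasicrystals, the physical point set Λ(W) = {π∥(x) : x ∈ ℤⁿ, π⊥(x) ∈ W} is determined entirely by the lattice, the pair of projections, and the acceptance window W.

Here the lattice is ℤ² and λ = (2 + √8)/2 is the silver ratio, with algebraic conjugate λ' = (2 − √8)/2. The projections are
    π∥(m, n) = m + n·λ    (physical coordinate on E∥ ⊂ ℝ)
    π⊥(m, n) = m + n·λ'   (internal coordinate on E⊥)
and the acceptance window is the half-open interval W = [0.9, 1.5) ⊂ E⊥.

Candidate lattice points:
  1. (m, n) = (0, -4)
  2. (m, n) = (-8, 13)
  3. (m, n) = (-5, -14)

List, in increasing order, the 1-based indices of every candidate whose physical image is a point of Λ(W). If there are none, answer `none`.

none

Compute λ' = (2−√8)/2 = -0.41421, so π⊥(m,n) = m -0.41421·n.
candidate 1: (m,n)=(0,-4) → π∥ = 0-4·λ ≈ -9.65685, π⊥ = 0-4·λ' ≈ 1.65685 ∉ [0.9, 1.5) ⇒ out
candidate 2: (m,n)=(-8,13) → π∥ = -8+13·λ ≈ 23.38478, π⊥ = -8+13·λ' ≈ -13.38478 ∉ [0.9, 1.5) ⇒ out
candidate 3: (m,n)=(-5,-14) → π∥ = -5-14·λ ≈ -38.79899, π⊥ = -5-14·λ' ≈ 0.79899 ∉ [0.9, 1.5) ⇒ out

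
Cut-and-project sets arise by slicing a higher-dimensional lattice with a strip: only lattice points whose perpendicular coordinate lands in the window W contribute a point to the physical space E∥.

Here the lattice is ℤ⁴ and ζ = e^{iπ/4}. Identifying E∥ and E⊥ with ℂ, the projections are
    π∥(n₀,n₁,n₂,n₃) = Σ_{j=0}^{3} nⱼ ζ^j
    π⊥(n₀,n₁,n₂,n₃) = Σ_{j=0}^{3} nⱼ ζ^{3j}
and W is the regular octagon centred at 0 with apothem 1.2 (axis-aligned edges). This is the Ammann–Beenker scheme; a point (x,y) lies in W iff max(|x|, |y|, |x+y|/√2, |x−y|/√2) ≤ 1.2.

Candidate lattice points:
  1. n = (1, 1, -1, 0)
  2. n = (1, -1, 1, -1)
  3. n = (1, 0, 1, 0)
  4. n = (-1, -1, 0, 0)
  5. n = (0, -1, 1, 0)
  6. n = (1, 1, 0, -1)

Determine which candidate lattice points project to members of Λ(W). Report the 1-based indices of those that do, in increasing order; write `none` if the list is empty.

4, 6

With ζ = e^{iπ/4} the internal vectors are ζ^0,ζ^3,ζ^6,ζ^9.
#1 (1, 1, -1, 0): internal (0.29289, 1.70711); octagon support 1.70711 vs apothem 1.2 → ∉ W
#2 (1, -1, 1, -1): internal (1.00000, -2.41421); octagon support 2.41421 vs apothem 1.2 → ∉ W
#3 (1, 0, 1, 0): internal (1.00000, -1.00000); octagon support 1.41421 vs apothem 1.2 → ∉ W
#4 (-1, -1, 0, 0): internal (-0.29289, -0.70711); octagon support 0.70711 vs apothem 1.2 → ∈ W
#5 (0, -1, 1, 0): internal (0.70711, -1.70711); octagon support 1.70711 vs apothem 1.2 → ∉ W
#6 (1, 1, 0, -1): internal (-0.41421, 0.00000); octagon support 0.41421 vs apothem 1.2 → ∈ W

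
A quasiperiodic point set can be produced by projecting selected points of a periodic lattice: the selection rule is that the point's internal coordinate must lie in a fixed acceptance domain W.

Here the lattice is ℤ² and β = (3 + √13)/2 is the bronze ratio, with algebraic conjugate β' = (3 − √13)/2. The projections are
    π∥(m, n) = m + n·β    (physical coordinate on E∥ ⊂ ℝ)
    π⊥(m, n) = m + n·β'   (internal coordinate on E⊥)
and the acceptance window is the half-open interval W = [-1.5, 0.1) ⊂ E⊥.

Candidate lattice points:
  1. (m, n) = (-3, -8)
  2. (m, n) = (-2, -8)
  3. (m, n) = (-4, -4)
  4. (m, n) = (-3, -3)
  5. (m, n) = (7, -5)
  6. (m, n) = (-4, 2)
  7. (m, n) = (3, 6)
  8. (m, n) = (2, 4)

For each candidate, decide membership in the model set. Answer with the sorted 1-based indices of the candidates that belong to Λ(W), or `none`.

Numerically β ≈ 3.302776 and β' = −1/β ≈ -0.302776.
[1] lift (-3,-8): star map gives -0.577795; window check -1.5 ≤ -0.577795 < 0.1 is true → IN Λ
[2] lift (-2,-8): star map gives 0.422205; window check -1.5 ≤ 0.422205 < 0.1 is false → out
[3] lift (-4,-4): star map gives -2.788897; window check -1.5 ≤ -2.788897 < 0.1 is false → out
[4] lift (-3,-3): star map gives -2.091673; window check -1.5 ≤ -2.091673 < 0.1 is false → out
[5] lift (7,-5): star map gives 8.513878; window check -1.5 ≤ 8.513878 < 0.1 is false → out
[6] lift (-4,2): star map gives -4.605551; window check -1.5 ≤ -4.605551 < 0.1 is false → out
[7] lift (3,6): star map gives 1.183346; window check -1.5 ≤ 1.183346 < 0.1 is false → out
[8] lift (2,4): star map gives 0.788897; window check -1.5 ≤ 0.788897 < 0.1 is false → out

1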